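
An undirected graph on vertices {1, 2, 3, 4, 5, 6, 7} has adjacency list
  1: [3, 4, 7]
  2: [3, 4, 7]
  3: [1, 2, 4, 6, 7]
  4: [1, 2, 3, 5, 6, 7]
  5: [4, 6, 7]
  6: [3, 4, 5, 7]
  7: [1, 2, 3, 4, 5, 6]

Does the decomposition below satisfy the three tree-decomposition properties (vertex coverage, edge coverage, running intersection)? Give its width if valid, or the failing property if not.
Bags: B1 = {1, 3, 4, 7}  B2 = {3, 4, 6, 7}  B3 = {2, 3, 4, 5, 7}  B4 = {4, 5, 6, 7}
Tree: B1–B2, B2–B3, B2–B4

A tree decomposition must satisfy three properties: every vertex lies in some bag; for every edge, both endpoints lie together in some bag; and for every vertex, the bags containing it form a connected subtree. Here bags containing vertex 5 are not connected in the tree, so the decomposition is invalid.

No — bags containing vertex 5 are not connected in the tree.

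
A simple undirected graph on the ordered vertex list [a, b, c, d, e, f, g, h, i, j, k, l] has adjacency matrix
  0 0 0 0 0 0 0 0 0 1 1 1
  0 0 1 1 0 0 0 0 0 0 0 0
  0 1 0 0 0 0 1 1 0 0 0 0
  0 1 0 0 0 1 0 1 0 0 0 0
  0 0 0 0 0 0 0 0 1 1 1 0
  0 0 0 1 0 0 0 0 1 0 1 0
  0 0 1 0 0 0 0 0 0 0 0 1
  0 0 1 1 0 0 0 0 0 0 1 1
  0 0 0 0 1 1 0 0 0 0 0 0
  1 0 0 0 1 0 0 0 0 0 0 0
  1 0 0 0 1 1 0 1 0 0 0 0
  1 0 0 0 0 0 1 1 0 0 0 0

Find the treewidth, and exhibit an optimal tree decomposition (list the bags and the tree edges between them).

Every bag has size at most 4, so the width is 4 − 1 = 3 and tw(G) ≤ 3. For the lower bound: the 4 vertex sets {e,i,j}, {a}, {k}, {d,f,h,l} are disjoint, each induces a connected subgraph, and every pair is joined by at least one edge of G. Contracting each set to a single vertex therefore yields K_{4} as a minor, and since treewidth is minor-monotone, tw(G) ≥ tw(K_{4}) = 3. The upper and lower bounds meet at 3, so that is the treewidth.

Treewidth 3.
One such decomposition:
Bags: B1 = {a, e, i, j}  B2 = {a, e, i, k}  B3 = {a, f, i, k}  B4 = {a, f, k, l}  B5 = {f, h, k, l}  B6 = {d, f, h, l}  B7 = {d, g, h, l}  B8 = {c, d, g, h}  B9 = {b, c, d, g}
Tree: B1–B2, B2–B3, B3–B4, B4–B5, B5–B6, B6–B7, B7–B8, B8–B9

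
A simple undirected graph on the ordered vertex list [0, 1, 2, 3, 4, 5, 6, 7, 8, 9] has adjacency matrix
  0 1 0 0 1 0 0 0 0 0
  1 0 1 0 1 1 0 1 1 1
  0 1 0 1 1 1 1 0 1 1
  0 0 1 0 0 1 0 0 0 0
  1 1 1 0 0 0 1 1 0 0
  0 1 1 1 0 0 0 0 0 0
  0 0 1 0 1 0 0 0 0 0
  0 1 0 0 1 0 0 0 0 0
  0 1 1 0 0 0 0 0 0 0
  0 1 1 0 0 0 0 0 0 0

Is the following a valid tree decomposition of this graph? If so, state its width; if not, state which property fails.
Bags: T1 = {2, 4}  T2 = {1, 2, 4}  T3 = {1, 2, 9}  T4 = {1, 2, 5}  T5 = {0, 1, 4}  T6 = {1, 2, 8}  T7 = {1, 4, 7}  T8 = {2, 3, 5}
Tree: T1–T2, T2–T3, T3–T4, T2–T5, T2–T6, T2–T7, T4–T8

No — vertex 6 appears in no bag.

A tree decomposition must satisfy three properties: every vertex lies in some bag; for every edge, both endpoints lie together in some bag; and for every vertex, the bags containing it form a connected subtree. Here vertex 6 appears in no bag, so the decomposition is invalid.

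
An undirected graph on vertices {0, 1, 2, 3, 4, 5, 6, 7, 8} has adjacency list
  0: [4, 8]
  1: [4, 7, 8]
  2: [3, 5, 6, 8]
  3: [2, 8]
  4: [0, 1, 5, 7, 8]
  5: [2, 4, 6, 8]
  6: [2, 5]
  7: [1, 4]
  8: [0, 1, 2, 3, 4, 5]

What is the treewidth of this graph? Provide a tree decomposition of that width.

Every bag has size at most 3, so the width is 3 − 1 = 2 and tw(G) ≤ 2. Conversely, {2, 3, 8} is a clique of size 3, and the vertices of any clique must share a bag in every tree decomposition; so some bag has ≥ 3 vertices and tw(G) ≥ 2. Hence tw(G) = 2 exactly.

Treewidth 2.
One such decomposition:
Bags: B1 = {1, 4, 8}  B2 = {0, 4, 8}  B3 = {1, 4, 7}  B4 = {4, 5, 8}  B5 = {2, 5, 8}  B6 = {2, 3, 8}  B7 = {2, 5, 6}
Tree: B1–B2, B1–B3, B1–B4, B4–B5, B5–B6, B5–B7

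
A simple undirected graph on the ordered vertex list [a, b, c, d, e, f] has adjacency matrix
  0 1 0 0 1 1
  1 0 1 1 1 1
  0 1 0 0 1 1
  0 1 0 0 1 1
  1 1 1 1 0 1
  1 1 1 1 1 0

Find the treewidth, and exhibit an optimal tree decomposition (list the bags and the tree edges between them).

Treewidth 3.
One optimal decomposition is:
Bags: B1 = {b, d, e, f}  B2 = {b, c, e, f}  B3 = {a, b, e, f}
Tree: B1–B2, B1–B3

Each bag holds 4 vertices, so the decomposition has width 3, which upper-bounds the treewidth. On the other hand G contains the 4-clique {b, d, e, f}. A clique must lie in a single bag of any decomposition, so no decomposition can have width below 3. Therefore the treewidth is 3.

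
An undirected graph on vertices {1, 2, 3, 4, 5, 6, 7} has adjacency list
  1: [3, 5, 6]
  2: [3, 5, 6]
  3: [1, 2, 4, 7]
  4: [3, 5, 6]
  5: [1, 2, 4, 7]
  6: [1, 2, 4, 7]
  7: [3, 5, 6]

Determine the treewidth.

3

A width-3 tree decomposition is:
Bags: B1 = {2, 3, 5, 6}  B2 = {3, 5, 6, 7}  B3 = {3, 4, 5, 6}  B4 = {1, 3, 5, 6}
Tree: B1–B2, B2–B3, B3–B4
Every bag has size at most 4, so the width is 4 − 1 = 3 and tw(G) ≤ 3. For the lower bound: the 4 vertex sets {2,5}, {3,7}, {6}, {4} are disjoint, each induces a connected subgraph, and every pair is joined by at least one edge of G. Contracting each set to a single vertex therefore yields K_{4} as a minor, and since treewidth is minor-monotone, tw(G) ≥ tw(K_{4}) = 3. Combining the bounds, tw(G) = 3.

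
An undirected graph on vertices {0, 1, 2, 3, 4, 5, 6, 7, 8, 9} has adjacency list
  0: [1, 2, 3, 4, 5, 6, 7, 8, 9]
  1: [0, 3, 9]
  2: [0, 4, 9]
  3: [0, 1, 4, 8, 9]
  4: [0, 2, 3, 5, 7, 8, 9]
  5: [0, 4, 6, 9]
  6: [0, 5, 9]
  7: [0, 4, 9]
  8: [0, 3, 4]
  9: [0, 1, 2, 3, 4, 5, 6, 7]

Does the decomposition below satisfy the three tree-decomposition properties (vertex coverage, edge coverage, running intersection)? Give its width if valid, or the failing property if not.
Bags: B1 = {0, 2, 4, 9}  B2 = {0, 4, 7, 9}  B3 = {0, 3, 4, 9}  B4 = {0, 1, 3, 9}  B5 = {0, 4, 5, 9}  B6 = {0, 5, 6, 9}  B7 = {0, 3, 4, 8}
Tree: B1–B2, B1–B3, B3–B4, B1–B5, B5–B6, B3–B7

Yes; width 3.

Every vertex of G appears in some bag (union = {0, 1, 2, 3, 4, 5, 6, 7, 8, 9}); every edge is covered by a bag; and for each vertex v the set of bags containing v is connected in the bag tree. The decomposition is therefore valid. The largest bag has 4 vertices, so the width is 3.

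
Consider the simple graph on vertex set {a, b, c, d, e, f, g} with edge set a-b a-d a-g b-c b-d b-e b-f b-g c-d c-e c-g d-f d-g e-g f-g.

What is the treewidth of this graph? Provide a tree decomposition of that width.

Treewidth 3.
One such decomposition:
Bags: B1 = {b, c, d, g}  B2 = {b, c, e, g}  B3 = {a, b, d, g}  B4 = {b, d, f, g}
Tree: B1–B2, B1–B3, B3–B4

Each bag holds 4 vertices, so the decomposition has width 3, which upper-bounds the treewidth. Conversely, {b, d, f, g} is a clique of size 4, and the vertices of any clique must share a bag in every tree decomposition; so some bag has ≥ 4 vertices and tw(G) ≥ 3. Hence tw(G) = 3 exactly.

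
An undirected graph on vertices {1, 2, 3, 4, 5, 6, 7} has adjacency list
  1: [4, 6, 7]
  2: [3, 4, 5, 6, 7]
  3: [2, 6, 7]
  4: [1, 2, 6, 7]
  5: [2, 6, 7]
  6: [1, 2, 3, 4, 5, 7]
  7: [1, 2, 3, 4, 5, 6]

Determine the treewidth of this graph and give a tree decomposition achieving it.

Treewidth 3.
Bags: B1 = {1, 4, 6, 7}  B2 = {2, 4, 6, 7}  B3 = {2, 5, 6, 7}  B4 = {2, 3, 6, 7}
Tree: B1–B2, B2–B3, B3–B4

Every bag has size at most 4, so the width is 4 − 1 = 3 and tw(G) ≤ 3. On the other hand G contains the 4-clique {1, 4, 6, 7}. A clique must lie in a single bag of any decomposition, so no decomposition can have width below 3. Hence tw(G) = 3 exactly.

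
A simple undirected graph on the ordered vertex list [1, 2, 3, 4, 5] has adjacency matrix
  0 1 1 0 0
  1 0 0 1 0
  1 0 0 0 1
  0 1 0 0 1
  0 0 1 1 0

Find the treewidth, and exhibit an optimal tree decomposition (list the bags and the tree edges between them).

The largest bag has 3 vertices, giving width 2; this decomposition certifies tw(G) ≤ 2. For the lower bound, G contains the cycle 5–4–2–1–3–5, so G is not a forest; only forests have treewidth ≤ 1, hence tw(G) ≥ 2. Hence tw(G) = 2 exactly.

Treewidth 2.
Bags: B1 = {2, 4, 5}  B2 = {1, 2, 5}  B3 = {1, 3, 5}
Tree: B1–B2, B2–B3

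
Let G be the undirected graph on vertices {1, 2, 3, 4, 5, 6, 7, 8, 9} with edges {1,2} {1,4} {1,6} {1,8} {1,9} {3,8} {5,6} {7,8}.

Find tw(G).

A width-1 tree decomposition is:
Bags: B1 = {1, 6}  B2 = {1, 2}  B3 = {1, 8}  B4 = {7, 8}  B5 = {5, 6}  B6 = {3, 8}  B7 = {1, 4}  B8 = {1, 9}
Tree: B1–B2, B1–B3, B3–B4, B1–B5, B4–B6, B1–B7, B1–B8
Each bag holds 2 vertices, so the decomposition has width 1, which upper-bounds the treewidth. Since G has at least one edge (e.g. 6–1), it is not an edgeless graph, so tw(G) ≥ 1. Therefore the treewidth is 1.

1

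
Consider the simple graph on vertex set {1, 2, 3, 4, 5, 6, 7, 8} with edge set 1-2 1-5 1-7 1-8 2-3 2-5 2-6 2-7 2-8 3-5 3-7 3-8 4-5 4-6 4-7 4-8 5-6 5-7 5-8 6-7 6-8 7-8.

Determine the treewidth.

4

A width-4 tree decomposition is:
Bags: B1 = {1, 2, 5, 7, 8}  B2 = {2, 3, 5, 7, 8}  B3 = {2, 5, 6, 7, 8}  B4 = {4, 5, 6, 7, 8}
Tree: B1–B2, B2–B3, B3–B4
The largest bag has 5 vertices, giving width 4; this decomposition certifies tw(G) ≤ 4. On the other hand G contains the 5-clique {1, 2, 5, 7, 8}. A clique must lie in a single bag of any decomposition, so no decomposition can have width below 4. The upper and lower bounds meet at 4, so that is the treewidth.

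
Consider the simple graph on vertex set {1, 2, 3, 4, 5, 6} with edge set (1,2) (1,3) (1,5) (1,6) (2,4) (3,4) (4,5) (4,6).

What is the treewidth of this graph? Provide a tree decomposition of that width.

Treewidth 2.
One optimal decomposition is:
Bags: B1 = {1, 2, 4}  B2 = {1, 3, 4}  B3 = {1, 4, 6}  B4 = {1, 4, 5}
Tree: B1–B2, B2–B3, B3–B4

Each bag holds 3 vertices, so the decomposition has width 2, which upper-bounds the treewidth. For the lower bound, G contains the cycle 4–2–1–3–4, so G is not a forest; only forests have treewidth ≤ 1, hence tw(G) ≥ 2. Therefore the treewidth is 2.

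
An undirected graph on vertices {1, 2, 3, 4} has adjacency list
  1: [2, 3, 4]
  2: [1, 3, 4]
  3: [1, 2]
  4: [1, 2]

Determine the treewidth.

2

A width-2 tree decomposition is:
Bags: B1 = {1, 2, 3}  B2 = {1, 2, 4}
Tree: B1–B2
Every bag has size at most 3, so the width is 3 − 1 = 2 and tw(G) ≤ 2. On the other hand G contains the 3-clique {1, 2, 3}. A clique must lie in a single bag of any decomposition, so no decomposition can have width below 2. Therefore the treewidth is 2.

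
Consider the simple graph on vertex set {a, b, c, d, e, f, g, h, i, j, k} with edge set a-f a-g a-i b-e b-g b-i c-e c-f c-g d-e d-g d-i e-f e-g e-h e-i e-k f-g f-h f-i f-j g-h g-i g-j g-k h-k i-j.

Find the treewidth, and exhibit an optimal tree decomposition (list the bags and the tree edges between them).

Every bag has size at most 4, so the width is 4 − 1 = 3 and tw(G) ≤ 3. On the other hand G contains the 4-clique {f, g, i, j}. A clique must lie in a single bag of any decomposition, so no decomposition can have width below 3. The upper and lower bounds meet at 3, so that is the treewidth.

Treewidth 3.
One optimal decomposition is:
Bags: B1 = {e, f, g, h}  B2 = {e, f, g, i}  B3 = {b, e, g, i}  B4 = {e, g, h, k}  B5 = {a, f, g, i}  B6 = {f, g, i, j}  B7 = {d, e, g, i}  B8 = {c, e, f, g}
Tree: B1–B2, B2–B3, B1–B4, B2–B5, B5–B6, B3–B7, B2–B8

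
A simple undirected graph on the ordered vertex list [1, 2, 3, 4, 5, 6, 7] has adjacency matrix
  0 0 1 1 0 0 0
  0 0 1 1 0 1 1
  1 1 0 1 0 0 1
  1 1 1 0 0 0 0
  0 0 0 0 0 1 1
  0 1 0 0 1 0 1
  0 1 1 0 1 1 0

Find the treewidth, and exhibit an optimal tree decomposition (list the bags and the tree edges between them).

Treewidth 2.
Bags: B1 = {2, 3, 7}  B2 = {2, 6, 7}  B3 = {2, 3, 4}  B4 = {5, 6, 7}  B5 = {1, 3, 4}
Tree: B1–B2, B1–B3, B2–B4, B3–B5

Every bag has size at most 3, so the width is 3 − 1 = 2 and tw(G) ≤ 2. For the lower bound, the 3 vertices {1, 3, 4} are pairwise adjacent, and any tree decomposition puts a clique entirely inside one bag — forcing width ≥ 2. Combining the bounds, tw(G) = 2.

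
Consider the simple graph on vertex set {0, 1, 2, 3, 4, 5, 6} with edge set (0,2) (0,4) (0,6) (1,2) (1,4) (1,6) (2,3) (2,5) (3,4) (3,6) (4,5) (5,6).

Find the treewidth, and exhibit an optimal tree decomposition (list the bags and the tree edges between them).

Treewidth 3.
One such decomposition:
Bags: B1 = {2, 3, 4, 6}  B2 = {0, 2, 4, 6}  B3 = {2, 4, 5, 6}  B4 = {1, 2, 4, 6}
Tree: B1–B2, B2–B3, B3–B4

Each bag holds 4 vertices, so the decomposition has width 3, which upper-bounds the treewidth. For the lower bound: the 4 vertex sets {2,3}, {0,6}, {4}, {5} are disjoint, each induces a connected subgraph, and every pair is joined by at least one edge of G. Contracting each set to a single vertex therefore yields K_{4} as a minor, and since treewidth is minor-monotone, tw(G) ≥ tw(K_{4}) = 3. Therefore the treewidth is 3.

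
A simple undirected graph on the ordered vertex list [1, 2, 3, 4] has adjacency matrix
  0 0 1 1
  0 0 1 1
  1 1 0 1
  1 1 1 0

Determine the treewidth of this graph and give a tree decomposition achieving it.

The largest bag has 3 vertices, giving width 2; this decomposition certifies tw(G) ≤ 2. On the other hand G contains the 3-clique {1, 3, 4}. A clique must lie in a single bag of any decomposition, so no decomposition can have width below 2. Hence tw(G) = 2 exactly.

Treewidth 2.
Bags: B1 = {1, 3, 4}  B2 = {2, 3, 4}
Tree: B1–B2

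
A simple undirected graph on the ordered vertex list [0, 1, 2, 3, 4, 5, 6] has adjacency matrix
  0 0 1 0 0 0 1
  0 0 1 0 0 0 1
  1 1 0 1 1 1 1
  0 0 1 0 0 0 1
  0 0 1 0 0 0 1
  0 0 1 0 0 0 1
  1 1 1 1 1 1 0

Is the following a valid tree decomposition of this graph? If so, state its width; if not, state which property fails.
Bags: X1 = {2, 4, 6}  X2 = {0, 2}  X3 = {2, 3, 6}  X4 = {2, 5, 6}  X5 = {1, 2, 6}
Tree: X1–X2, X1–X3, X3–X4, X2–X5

No — edge (6,0) lies in no bag.

A tree decomposition must satisfy three properties: every vertex lies in some bag; for every edge, both endpoints lie together in some bag; and for every vertex, the bags containing it form a connected subtree. Here edge (6,0) lies in no bag, so the decomposition is invalid.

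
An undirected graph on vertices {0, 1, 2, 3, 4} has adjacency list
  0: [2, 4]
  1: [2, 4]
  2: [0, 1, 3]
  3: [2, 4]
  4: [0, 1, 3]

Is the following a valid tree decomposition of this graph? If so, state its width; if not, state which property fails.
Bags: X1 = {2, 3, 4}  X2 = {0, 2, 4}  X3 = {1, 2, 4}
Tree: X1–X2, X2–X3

Yes; width 2.

Checking the three conditions: (i) the bags cover all of {0, 1, 2, 3, 4}; (ii) for each edge, some bag contains both endpoints; (iii) the bags containing any fixed vertex form a subtree. All hold, so the decomposition is valid with width 3 − 1 = 2.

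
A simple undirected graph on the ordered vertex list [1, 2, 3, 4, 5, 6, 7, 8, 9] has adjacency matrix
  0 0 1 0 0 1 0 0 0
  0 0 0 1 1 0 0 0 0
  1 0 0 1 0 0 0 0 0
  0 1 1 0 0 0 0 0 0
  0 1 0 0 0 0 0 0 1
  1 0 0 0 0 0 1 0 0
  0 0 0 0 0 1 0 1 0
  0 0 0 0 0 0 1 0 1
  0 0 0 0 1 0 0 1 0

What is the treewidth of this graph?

2

A width-2 tree decomposition is:
Bags: B1 = {1, 3, 6}  B2 = {3, 4, 6}  B3 = {2, 4, 6}  B4 = {2, 5, 6}  B5 = {5, 6, 9}  B6 = {6, 8, 9}  B7 = {6, 7, 8}
Tree: B1–B2, B2–B3, B3–B4, B4–B5, B5–B6, B6–B7
Each bag holds 3 vertices, so the decomposition has width 2, which upper-bounds the treewidth. The edges 6–1–3–4–2–5–9–8–7–6 form a cycle, so G is not a tree and its treewidth is at least 2. Combining the bounds, tw(G) = 2.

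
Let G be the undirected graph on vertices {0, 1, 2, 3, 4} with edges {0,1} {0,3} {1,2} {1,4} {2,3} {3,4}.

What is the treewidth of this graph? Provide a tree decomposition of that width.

The largest bag has 3 vertices, giving width 2; this decomposition certifies tw(G) ≤ 2. For the lower bound, G contains the cycle 3–4–1–0–3, so G is not a forest; only forests have treewidth ≤ 1, hence tw(G) ≥ 2. Therefore the treewidth is 2.

Treewidth 2.
One such decomposition:
Bags: B1 = {1, 3, 4}  B2 = {0, 1, 3}  B3 = {1, 2, 3}
Tree: B1–B2, B2–B3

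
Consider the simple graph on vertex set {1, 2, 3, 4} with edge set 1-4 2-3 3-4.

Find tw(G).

1

A width-1 tree decomposition is:
Bags: B1 = {1, 4}  B2 = {3, 4}  B3 = {2, 3}
Tree: B1–B2, B2–B3
Every bag has size at most 2, so the width is 2 − 1 = 1 and tw(G) ≤ 1. Since G has at least one edge (e.g. 1–4), it is not an edgeless graph, so tw(G) ≥ 1. Hence tw(G) = 1 exactly.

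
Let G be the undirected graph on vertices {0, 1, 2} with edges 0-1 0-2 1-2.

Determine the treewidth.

2

A width-2 tree decomposition is:
Bags: B1 = {0, 1, 2}
Tree: (single bag)
A single bag containing all 3 vertices is trivially a valid decomposition of width 2. Conversely, {0, 1, 2} is a clique of size 3, and the vertices of any clique must share a bag in every tree decomposition; so some bag has ≥ 3 vertices and tw(G) ≥ 2. Hence tw(G) = 2 exactly.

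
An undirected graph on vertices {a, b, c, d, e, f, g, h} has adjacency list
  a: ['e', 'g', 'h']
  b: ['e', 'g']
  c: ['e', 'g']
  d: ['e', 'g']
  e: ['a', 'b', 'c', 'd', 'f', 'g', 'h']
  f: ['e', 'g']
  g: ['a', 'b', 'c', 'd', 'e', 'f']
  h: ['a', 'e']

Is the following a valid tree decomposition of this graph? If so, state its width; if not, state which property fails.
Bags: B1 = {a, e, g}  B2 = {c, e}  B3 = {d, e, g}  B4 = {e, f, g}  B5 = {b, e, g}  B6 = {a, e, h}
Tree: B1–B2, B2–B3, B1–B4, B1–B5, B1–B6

A tree decomposition must satisfy three properties: every vertex lies in some bag; for every edge, both endpoints lie together in some bag; and for every vertex, the bags containing it form a connected subtree. Here edge (g,c) lies in no bag, so the decomposition is invalid.

No — edge (g,c) lies in no bag.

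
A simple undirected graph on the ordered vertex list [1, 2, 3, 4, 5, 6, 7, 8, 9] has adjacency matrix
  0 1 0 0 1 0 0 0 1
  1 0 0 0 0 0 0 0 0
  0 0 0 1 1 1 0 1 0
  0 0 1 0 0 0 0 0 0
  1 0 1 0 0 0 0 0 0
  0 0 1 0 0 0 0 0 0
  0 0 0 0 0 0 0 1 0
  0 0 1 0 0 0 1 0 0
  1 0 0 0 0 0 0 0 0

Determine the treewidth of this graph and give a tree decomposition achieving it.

Treewidth 1.
Bags: B1 = {1, 5}  B2 = {3, 5}  B3 = {3, 4}  B4 = {3, 6}  B5 = {3, 8}  B6 = {1, 9}  B7 = {7, 8}  B8 = {1, 2}
Tree: B1–B2, B2–B3, B2–B4, B3–B5, B1–B6, B5–B7, B6–B8

The largest bag has 2 vertices, giving width 1; this decomposition certifies tw(G) ≤ 1. Since G has at least one edge (e.g. 5–1), it is not an edgeless graph, so tw(G) ≥ 1. Hence tw(G) = 1 exactly.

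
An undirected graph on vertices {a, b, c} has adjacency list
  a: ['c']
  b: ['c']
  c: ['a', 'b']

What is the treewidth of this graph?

1

A width-1 tree decomposition is:
Bags: B1 = {a, c}  B2 = {b, c}
Tree: B1–B2
The largest bag has 2 vertices, giving width 1; this decomposition certifies tw(G) ≤ 1. G has an edge, so its treewidth is at least 1. Hence tw(G) = 1 exactly.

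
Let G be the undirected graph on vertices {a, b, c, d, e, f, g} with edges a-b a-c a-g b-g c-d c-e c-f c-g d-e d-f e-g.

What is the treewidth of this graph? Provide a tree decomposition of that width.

Treewidth 2.
Bags: B1 = {c, e, g}  B2 = {a, c, g}  B3 = {c, d, e}  B4 = {a, b, g}  B5 = {c, d, f}
Tree: B1–B2, B1–B3, B2–B4, B3–B5

The largest bag has 3 vertices, giving width 2; this decomposition certifies tw(G) ≤ 2. On the other hand G contains the 3-clique {c, d, e}. A clique must lie in a single bag of any decomposition, so no decomposition can have width below 2. Therefore the treewidth is 2.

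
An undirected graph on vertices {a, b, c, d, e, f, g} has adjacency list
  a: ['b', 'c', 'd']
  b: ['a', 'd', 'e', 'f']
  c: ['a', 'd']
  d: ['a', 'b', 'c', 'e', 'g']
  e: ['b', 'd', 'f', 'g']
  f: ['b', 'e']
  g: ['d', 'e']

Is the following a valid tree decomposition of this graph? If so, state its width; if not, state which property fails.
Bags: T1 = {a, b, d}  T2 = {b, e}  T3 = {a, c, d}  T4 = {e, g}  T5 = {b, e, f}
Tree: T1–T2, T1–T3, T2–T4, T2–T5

A tree decomposition must satisfy three properties: every vertex lies in some bag; for every edge, both endpoints lie together in some bag; and for every vertex, the bags containing it form a connected subtree. Here edge (d,e) lies in no bag, so the decomposition is invalid.

No — edge (d,e) lies in no bag.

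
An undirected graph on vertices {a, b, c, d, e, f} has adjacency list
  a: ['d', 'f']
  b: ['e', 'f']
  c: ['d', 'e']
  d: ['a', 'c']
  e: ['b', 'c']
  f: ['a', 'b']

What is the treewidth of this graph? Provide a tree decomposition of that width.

Treewidth 2.
Bags: B1 = {a, d, f}  B2 = {b, d, f}  B3 = {b, d, e}  B4 = {c, d, e}
Tree: B1–B2, B2–B3, B3–B4

The largest bag has 3 vertices, giving width 2; this decomposition certifies tw(G) ≤ 2. For the lower bound, G contains the cycle d–a–f–b–e–c–d, so G is not a forest; only forests have treewidth ≤ 1, hence tw(G) ≥ 2. The upper and lower bounds meet at 2, so that is the treewidth.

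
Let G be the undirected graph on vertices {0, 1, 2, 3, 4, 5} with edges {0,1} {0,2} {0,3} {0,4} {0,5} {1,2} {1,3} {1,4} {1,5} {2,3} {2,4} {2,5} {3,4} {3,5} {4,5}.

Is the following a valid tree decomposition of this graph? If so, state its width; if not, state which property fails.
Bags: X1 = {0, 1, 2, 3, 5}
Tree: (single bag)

No — vertex 4 appears in no bag.

A tree decomposition must satisfy three properties: every vertex lies in some bag; for every edge, both endpoints lie together in some bag; and for every vertex, the bags containing it form a connected subtree. Here vertex 4 appears in no bag, so the decomposition is invalid.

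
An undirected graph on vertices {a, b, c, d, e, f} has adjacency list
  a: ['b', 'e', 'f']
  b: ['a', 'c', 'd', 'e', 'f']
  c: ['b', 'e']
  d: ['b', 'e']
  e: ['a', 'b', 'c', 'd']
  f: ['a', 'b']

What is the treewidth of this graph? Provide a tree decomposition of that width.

Treewidth 2.
One optimal decomposition is:
Bags: B1 = {b, d, e}  B2 = {b, c, e}  B3 = {a, b, e}  B4 = {a, b, f}
Tree: B1–B2, B1–B3, B3–B4

Every bag has size at most 3, so the width is 3 − 1 = 2 and tw(G) ≤ 2. Conversely, {b, d, e} is a clique of size 3, and the vertices of any clique must share a bag in every tree decomposition; so some bag has ≥ 3 vertices and tw(G) ≥ 2. The upper and lower bounds meet at 2, so that is the treewidth.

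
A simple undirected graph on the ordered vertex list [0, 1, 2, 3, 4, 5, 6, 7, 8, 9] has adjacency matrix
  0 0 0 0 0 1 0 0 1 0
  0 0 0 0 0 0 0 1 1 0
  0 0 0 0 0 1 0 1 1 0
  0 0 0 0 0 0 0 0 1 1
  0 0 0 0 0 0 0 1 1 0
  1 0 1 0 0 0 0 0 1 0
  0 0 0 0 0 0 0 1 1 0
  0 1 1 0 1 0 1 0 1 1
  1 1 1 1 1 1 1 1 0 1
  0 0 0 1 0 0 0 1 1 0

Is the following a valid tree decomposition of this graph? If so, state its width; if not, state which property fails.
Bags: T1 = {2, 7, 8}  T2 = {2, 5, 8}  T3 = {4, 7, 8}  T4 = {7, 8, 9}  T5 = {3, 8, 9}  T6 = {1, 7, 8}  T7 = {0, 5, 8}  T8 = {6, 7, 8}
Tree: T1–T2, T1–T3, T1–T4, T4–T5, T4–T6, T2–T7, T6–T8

Yes; width 2.

Every vertex of G appears in some bag (union = {0, 1, 2, 3, 4, 5, 6, 7, 8, 9}); every edge is covered by a bag; and for each vertex v the set of bags containing v is connected in the bag tree. The decomposition is therefore valid. The largest bag has 3 vertices, so the width is 2.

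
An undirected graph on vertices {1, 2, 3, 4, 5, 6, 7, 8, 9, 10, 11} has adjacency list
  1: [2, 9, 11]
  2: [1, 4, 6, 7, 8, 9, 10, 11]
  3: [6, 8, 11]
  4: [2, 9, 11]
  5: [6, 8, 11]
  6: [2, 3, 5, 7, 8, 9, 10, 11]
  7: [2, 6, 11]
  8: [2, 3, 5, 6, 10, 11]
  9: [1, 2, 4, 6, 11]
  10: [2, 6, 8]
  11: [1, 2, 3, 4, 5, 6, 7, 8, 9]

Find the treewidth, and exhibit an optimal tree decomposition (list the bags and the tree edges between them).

Treewidth 3.
Bags: B1 = {2, 6, 9, 11}  B2 = {2, 6, 8, 11}  B3 = {1, 2, 9, 11}  B4 = {2, 4, 9, 11}  B5 = {2, 6, 7, 11}  B6 = {3, 6, 8, 11}  B7 = {5, 6, 8, 11}  B8 = {2, 6, 8, 10}
Tree: B1–B2, B1–B3, B1–B4, B1–B5, B2–B6, B6–B7, B2–B8

Each bag holds 4 vertices, so the decomposition has width 3, which upper-bounds the treewidth. Conversely, {2, 6, 8, 10} is a clique of size 4, and the vertices of any clique must share a bag in every tree decomposition; so some bag has ≥ 4 vertices and tw(G) ≥ 3. Therefore the treewidth is 3.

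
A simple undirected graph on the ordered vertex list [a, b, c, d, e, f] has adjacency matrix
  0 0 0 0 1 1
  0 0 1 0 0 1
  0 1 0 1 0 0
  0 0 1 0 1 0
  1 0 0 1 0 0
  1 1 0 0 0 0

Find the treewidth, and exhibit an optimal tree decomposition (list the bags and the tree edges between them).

Each bag holds 3 vertices, so the decomposition has width 2, which upper-bounds the treewidth. Since d–e–a–f–b–c–d is a cycle in G, G is not acyclic. Forests are exactly the graphs of treewidth ≤ 1, so tw(G) ≥ 2. The upper and lower bounds meet at 2, so that is the treewidth.

Treewidth 2.
One optimal decomposition is:
Bags: B1 = {a, d, e}  B2 = {a, d, f}  B3 = {b, d, f}  B4 = {b, c, d}
Tree: B1–B2, B2–B3, B3–B4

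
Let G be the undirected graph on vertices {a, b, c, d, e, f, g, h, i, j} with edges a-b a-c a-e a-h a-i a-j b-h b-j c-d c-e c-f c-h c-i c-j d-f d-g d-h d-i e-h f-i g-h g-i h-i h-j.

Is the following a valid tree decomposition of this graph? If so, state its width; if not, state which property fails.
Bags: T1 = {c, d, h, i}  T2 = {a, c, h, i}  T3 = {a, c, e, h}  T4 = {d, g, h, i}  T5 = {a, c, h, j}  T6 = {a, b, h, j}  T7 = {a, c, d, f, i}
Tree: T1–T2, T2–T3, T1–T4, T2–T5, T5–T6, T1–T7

A tree decomposition must satisfy three properties: every vertex lies in some bag; for every edge, both endpoints lie together in some bag; and for every vertex, the bags containing it form a connected subtree. Here bags containing vertex a are not connected in the tree, so the decomposition is invalid.

No — bags containing vertex a are not connected in the tree.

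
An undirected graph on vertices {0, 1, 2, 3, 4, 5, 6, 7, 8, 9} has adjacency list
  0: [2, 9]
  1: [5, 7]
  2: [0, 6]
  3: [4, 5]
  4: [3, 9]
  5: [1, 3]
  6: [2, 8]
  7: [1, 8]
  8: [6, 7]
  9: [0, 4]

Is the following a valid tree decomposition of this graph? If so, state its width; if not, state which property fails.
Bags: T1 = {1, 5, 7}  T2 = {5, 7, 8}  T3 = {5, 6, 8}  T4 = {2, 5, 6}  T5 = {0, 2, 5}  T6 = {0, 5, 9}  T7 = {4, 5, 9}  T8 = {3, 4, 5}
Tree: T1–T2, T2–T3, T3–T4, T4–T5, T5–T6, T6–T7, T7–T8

Yes; width 2.

Every vertex of G appears in some bag (union = {0, 1, 2, 3, 4, 5, 6, 7, 8, 9}); every edge is covered by a bag; and for each vertex v the set of bags containing v is connected in the bag tree. The decomposition is therefore valid. The largest bag has 3 vertices, so the width is 2.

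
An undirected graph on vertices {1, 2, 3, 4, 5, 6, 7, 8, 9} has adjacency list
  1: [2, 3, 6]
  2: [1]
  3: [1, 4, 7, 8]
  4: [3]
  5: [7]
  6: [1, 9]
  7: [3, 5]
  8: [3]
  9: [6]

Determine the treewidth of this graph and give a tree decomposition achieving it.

Treewidth 1.
Bags: B1 = {1, 3}  B2 = {1, 6}  B3 = {3, 4}  B4 = {3, 8}  B5 = {1, 2}  B6 = {3, 7}  B7 = {5, 7}  B8 = {6, 9}
Tree: B1–B2, B1–B3, B3–B4, B1–B5, B1–B6, B6–B7, B2–B8

Each bag holds 2 vertices, so the decomposition has width 1, which upper-bounds the treewidth. G has an edge, so its treewidth is at least 1. Therefore the treewidth is 1.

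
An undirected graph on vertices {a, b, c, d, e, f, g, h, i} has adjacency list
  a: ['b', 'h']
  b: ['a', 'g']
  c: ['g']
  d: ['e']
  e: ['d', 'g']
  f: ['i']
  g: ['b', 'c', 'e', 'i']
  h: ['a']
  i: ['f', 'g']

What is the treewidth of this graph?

A width-1 tree decomposition is:
Bags: B1 = {b, g}  B2 = {a, b}  B3 = {g, i}  B4 = {e, g}  B5 = {f, i}  B6 = {a, h}  B7 = {d, e}  B8 = {c, g}
Tree: B1–B2, B1–B3, B3–B4, B3–B5, B2–B6, B4–B7, B1–B8
The largest bag has 2 vertices, giving width 1; this decomposition certifies tw(G) ≤ 1. Any graph with an edge has treewidth ≥ 1, and G has the edge g–b. Therefore the treewidth is 1.

1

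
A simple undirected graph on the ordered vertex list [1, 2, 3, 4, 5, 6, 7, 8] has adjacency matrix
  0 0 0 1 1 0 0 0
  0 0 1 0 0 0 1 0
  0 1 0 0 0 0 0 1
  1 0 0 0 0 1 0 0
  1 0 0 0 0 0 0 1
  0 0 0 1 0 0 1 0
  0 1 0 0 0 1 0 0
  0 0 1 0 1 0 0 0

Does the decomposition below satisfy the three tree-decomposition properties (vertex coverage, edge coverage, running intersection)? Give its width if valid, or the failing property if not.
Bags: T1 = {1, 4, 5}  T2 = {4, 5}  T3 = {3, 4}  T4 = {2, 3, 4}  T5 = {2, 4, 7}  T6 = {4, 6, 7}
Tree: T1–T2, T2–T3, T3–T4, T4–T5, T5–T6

A tree decomposition must satisfy three properties: every vertex lies in some bag; for every edge, both endpoints lie together in some bag; and for every vertex, the bags containing it form a connected subtree. Here vertex 8 appears in no bag, so the decomposition is invalid.

No — vertex 8 appears in no bag.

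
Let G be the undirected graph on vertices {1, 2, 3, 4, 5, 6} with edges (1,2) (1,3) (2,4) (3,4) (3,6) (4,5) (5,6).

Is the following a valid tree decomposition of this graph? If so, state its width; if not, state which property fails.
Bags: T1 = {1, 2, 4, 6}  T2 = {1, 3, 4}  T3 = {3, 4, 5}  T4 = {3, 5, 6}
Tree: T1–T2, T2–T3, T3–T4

No — bags containing vertex 6 are not connected in the tree.

A tree decomposition must satisfy three properties: every vertex lies in some bag; for every edge, both endpoints lie together in some bag; and for every vertex, the bags containing it form a connected subtree. Here bags containing vertex 6 are not connected in the tree, so the decomposition is invalid.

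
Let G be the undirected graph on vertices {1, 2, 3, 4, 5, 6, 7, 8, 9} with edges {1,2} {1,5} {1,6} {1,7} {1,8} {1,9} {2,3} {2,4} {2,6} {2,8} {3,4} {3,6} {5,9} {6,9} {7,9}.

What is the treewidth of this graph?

A width-2 tree decomposition is:
Bags: B1 = {2, 3, 6}  B2 = {1, 2, 6}  B3 = {1, 6, 9}  B4 = {2, 3, 4}  B5 = {1, 7, 9}  B6 = {1, 5, 9}  B7 = {1, 2, 8}
Tree: B1–B2, B2–B3, B1–B4, B3–B5, B5–B6, B2–B7
Every bag has size at most 3, so the width is 3 − 1 = 2 and tw(G) ≤ 2. For the lower bound, the 3 vertices {1, 2, 8} are pairwise adjacent, and any tree decomposition puts a clique entirely inside one bag — forcing width ≥ 2. The upper and lower bounds meet at 2, so that is the treewidth.

2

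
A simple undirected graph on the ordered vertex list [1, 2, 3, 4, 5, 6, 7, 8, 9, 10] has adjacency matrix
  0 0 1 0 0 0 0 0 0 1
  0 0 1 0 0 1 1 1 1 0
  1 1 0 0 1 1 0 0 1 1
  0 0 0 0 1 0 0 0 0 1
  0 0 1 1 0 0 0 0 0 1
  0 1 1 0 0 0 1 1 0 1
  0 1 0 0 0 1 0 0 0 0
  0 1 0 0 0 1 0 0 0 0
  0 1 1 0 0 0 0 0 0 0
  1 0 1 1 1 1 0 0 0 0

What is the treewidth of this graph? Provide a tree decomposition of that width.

The largest bag has 3 vertices, giving width 2; this decomposition certifies tw(G) ≤ 2. Conversely, {2, 6, 8} is a clique of size 3, and the vertices of any clique must share a bag in every tree decomposition; so some bag has ≥ 3 vertices and tw(G) ≥ 2. Hence tw(G) = 2 exactly.

Treewidth 2.
Bags: B1 = {1, 3, 10}  B2 = {3, 6, 10}  B3 = {2, 3, 6}  B4 = {3, 5, 10}  B5 = {2, 3, 9}  B6 = {2, 6, 7}  B7 = {4, 5, 10}  B8 = {2, 6, 8}
Tree: B1–B2, B2–B3, B2–B4, B3–B5, B3–B6, B4–B7, B6–B8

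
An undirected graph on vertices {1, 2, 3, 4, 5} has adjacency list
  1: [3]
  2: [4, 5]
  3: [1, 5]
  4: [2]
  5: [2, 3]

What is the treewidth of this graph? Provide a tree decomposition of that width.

Treewidth 1.
One such decomposition:
Bags: B1 = {2, 4}  B2 = {2, 5}  B3 = {3, 5}  B4 = {1, 3}
Tree: B1–B2, B2–B3, B3–B4

Every bag has size at most 2, so the width is 2 − 1 = 1 and tw(G) ≤ 1. G has an edge, so its treewidth is at least 1. The upper and lower bounds meet at 1, so that is the treewidth.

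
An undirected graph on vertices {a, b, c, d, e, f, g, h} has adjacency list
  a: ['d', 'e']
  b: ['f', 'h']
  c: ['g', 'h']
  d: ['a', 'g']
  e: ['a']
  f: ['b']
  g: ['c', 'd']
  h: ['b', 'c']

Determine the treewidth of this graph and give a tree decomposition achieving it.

Treewidth 1.
One optimal decomposition is:
Bags: B1 = {b, f}  B2 = {b, h}  B3 = {c, h}  B4 = {c, g}  B5 = {d, g}  B6 = {a, d}  B7 = {a, e}
Tree: B1–B2, B2–B3, B3–B4, B4–B5, B5–B6, B6–B7

The largest bag has 2 vertices, giving width 1; this decomposition certifies tw(G) ≤ 1. Since G has at least one edge (e.g. f–b), it is not an edgeless graph, so tw(G) ≥ 1. The upper and lower bounds meet at 1, so that is the treewidth.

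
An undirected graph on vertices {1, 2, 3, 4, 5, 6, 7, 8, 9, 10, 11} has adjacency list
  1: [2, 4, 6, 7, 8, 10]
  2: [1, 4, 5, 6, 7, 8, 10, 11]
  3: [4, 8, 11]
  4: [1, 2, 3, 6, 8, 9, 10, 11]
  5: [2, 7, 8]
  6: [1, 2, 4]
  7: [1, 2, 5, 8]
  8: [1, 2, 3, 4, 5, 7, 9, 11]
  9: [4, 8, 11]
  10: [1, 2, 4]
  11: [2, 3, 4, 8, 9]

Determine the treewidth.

3

A width-3 tree decomposition is:
Bags: B1 = {1, 2, 4, 8}  B2 = {2, 4, 8, 11}  B3 = {4, 8, 9, 11}  B4 = {1, 2, 7, 8}  B5 = {2, 5, 7, 8}  B6 = {3, 4, 8, 11}  B7 = {1, 2, 4, 10}  B8 = {1, 2, 4, 6}
Tree: B1–B2, B2–B3, B1–B4, B4–B5, B3–B6, B1–B7, B7–B8
Every bag has size at most 4, so the width is 4 − 1 = 3 and tw(G) ≤ 3. Conversely, {4, 8, 9, 11} is a clique of size 4, and the vertices of any clique must share a bag in every tree decomposition; so some bag has ≥ 4 vertices and tw(G) ≥ 3. Combining the bounds, tw(G) = 3.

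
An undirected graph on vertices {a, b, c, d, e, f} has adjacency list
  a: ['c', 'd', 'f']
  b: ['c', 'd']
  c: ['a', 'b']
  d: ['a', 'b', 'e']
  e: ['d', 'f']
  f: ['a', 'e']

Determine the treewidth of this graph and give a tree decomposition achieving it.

Each bag holds 3 vertices, so the decomposition has width 2, which upper-bounds the treewidth. Since f–e–d–a–f is a cycle in G, G is not acyclic. Forests are exactly the graphs of treewidth ≤ 1, so tw(G) ≥ 2. Combining the bounds, tw(G) = 2.

Treewidth 2.
One such decomposition:
Bags: B1 = {a, e, f}  B2 = {a, d, e}  B3 = {a, c, d}  B4 = {b, c, d}
Tree: B1–B2, B2–B3, B3–B4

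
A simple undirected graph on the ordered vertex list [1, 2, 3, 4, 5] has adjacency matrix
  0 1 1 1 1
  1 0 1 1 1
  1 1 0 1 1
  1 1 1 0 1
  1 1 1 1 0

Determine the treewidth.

A width-4 tree decomposition is:
Bags: B1 = {1, 2, 3, 4, 5}
Tree: (single bag)
With just one bag of size 5, the width is 5 − 1 = 4, so tw(G) ≤ 4. On the other hand G contains the 5-clique {1, 2, 3, 4, 5}. A clique must lie in a single bag of any decomposition, so no decomposition can have width below 4. Combining the bounds, tw(G) = 4.

4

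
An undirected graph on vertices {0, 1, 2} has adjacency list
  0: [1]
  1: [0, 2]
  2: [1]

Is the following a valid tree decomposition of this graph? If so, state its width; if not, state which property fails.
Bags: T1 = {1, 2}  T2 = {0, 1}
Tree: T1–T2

Every vertex of G appears in some bag (union = {0, 1, 2}); every edge is covered by a bag; and for each vertex v the set of bags containing v is connected in the bag tree. The decomposition is therefore valid. The largest bag has 2 vertices, so the width is 1.

Yes; width 1.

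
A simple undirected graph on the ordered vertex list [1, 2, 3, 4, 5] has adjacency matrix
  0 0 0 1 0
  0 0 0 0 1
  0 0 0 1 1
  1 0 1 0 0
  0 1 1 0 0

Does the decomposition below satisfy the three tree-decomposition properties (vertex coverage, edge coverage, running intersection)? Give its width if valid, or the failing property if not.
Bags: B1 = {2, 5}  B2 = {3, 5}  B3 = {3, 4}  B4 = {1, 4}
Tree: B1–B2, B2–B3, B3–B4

Vertex coverage: the bags together contain {1, 2, 3, 4, 5}, the full vertex set. Edge coverage: each edge of G has both endpoints in at least one bag. Running intersection: for every vertex, the bags containing it form a connected subtree. All three properties hold, so this is a valid tree decomposition of width max|bag| − 1 = 1, and hence tw(G) ≤ 1.

Yes; width 1.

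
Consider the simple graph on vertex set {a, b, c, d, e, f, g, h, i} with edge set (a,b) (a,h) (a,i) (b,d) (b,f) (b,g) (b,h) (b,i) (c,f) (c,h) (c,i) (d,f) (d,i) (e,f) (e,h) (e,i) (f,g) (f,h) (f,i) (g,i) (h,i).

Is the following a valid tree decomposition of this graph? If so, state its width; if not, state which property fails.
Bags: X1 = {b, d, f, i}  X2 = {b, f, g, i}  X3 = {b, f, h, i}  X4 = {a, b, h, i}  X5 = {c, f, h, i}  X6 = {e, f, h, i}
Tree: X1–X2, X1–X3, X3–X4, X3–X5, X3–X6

Checking the three conditions: (i) the bags cover all of {a, b, c, d, e, f, g, h, i}; (ii) for each edge, some bag contains both endpoints; (iii) the bags containing any fixed vertex form a subtree. All hold, so the decomposition is valid with width 4 − 1 = 3.

Yes; width 3.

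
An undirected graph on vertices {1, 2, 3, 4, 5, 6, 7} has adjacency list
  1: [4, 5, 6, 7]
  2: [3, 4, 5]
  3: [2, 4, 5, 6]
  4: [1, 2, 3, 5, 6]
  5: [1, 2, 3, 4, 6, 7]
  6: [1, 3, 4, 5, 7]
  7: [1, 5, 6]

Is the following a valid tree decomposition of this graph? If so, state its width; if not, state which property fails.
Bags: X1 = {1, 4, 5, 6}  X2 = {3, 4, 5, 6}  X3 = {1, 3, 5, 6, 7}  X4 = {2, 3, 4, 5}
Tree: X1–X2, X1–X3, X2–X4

A tree decomposition must satisfy three properties: every vertex lies in some bag; for every edge, both endpoints lie together in some bag; and for every vertex, the bags containing it form a connected subtree. Here bags containing vertex 3 are not connected in the tree, so the decomposition is invalid.

No — bags containing vertex 3 are not connected in the tree.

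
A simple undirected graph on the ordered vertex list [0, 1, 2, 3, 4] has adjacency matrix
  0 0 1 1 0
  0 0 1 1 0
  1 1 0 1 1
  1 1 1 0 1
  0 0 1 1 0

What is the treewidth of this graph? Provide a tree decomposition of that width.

Treewidth 2.
Bags: B1 = {0, 2, 3}  B2 = {2, 3, 4}  B3 = {1, 2, 3}
Tree: B1–B2, B2–B3

Every bag has size at most 3, so the width is 3 − 1 = 2 and tw(G) ≤ 2. For the lower bound, the 3 vertices {0, 2, 3} are pairwise adjacent, and any tree decomposition puts a clique entirely inside one bag — forcing width ≥ 2. Therefore the treewidth is 2.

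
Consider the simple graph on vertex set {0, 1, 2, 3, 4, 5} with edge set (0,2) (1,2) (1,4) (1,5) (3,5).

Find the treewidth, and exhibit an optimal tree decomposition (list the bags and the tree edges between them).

Every bag has size at most 2, so the width is 2 − 1 = 1 and tw(G) ≤ 1. G has an edge, so its treewidth is at least 1. Therefore the treewidth is 1.

Treewidth 1.
One optimal decomposition is:
Bags: B1 = {1, 4}  B2 = {1, 5}  B3 = {3, 5}  B4 = {1, 2}  B5 = {0, 2}
Tree: B1–B2, B2–B3, B1–B4, B4–B5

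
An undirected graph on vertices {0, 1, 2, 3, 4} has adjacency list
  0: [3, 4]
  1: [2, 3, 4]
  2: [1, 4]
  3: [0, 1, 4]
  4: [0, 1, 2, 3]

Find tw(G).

A width-2 tree decomposition is:
Bags: B1 = {0, 3, 4}  B2 = {1, 3, 4}  B3 = {1, 2, 4}
Tree: B1–B2, B2–B3
The largest bag has 3 vertices, giving width 2; this decomposition certifies tw(G) ≤ 2. Conversely, {0, 3, 4} is a clique of size 3, and the vertices of any clique must share a bag in every tree decomposition; so some bag has ≥ 3 vertices and tw(G) ≥ 2. The upper and lower bounds meet at 2, so that is the treewidth.

2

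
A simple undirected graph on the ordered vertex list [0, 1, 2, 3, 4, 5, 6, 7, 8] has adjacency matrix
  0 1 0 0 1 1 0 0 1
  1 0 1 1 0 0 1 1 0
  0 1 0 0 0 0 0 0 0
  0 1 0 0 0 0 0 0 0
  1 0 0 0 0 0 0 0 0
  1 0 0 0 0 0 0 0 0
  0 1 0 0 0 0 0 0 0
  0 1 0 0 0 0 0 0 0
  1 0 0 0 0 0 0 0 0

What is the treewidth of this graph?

1

A width-1 tree decomposition is:
Bags: B1 = {0, 1}  B2 = {0, 8}  B3 = {0, 4}  B4 = {0, 5}  B5 = {1, 7}  B6 = {1, 2}  B7 = {1, 3}  B8 = {1, 6}
Tree: B1–B2, B1–B3, B2–B4, B1–B5, B5–B6, B6–B7, B1–B8
Every bag has size at most 2, so the width is 2 − 1 = 1 and tw(G) ≤ 1. Since G has at least one edge (e.g. 0–1), it is not an edgeless graph, so tw(G) ≥ 1. Hence tw(G) = 1 exactly.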